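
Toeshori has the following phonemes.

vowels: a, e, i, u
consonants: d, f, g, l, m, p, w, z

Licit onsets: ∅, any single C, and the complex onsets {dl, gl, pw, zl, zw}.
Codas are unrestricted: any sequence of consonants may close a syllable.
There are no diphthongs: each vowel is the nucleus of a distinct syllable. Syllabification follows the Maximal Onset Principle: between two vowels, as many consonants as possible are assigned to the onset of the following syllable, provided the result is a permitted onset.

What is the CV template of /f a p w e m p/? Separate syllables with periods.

CV.CCVCC

Vowels present: a, e; each is a nucleus, giving 2 syllables.
/a…e/ gap (V1→V2): /pw/ is a licit onset in full, so it all attaches to the next syllable.
So the parse is fa.pwemp.
Mapping each syllable to C/V: /fa/ → CV, /pwemp/ → CCVCC.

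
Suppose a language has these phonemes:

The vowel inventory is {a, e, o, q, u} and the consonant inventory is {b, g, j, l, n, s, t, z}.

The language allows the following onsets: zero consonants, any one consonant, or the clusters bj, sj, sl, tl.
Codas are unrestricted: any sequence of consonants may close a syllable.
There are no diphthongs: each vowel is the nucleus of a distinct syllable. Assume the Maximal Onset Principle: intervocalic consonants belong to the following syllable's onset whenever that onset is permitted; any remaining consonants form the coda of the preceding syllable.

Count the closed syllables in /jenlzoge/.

1

The vowels are e, o, e — 3 nuclei, so 3 syllables.
V1 /e/ – V2 /o/: /nlz/; trying suffixes from longest down, /z/ is the first permitted one, so coda /nl/ | onset /z/.
V2 /o/ – V3 /e/: /g/ is a single consonant, so it becomes the next onset.
Putting it together: jenl.zo.ge.
Classifying each syllable: /jenl/ (closed), /zo/ (open), /ge/ (open).
Closed syllables: 1.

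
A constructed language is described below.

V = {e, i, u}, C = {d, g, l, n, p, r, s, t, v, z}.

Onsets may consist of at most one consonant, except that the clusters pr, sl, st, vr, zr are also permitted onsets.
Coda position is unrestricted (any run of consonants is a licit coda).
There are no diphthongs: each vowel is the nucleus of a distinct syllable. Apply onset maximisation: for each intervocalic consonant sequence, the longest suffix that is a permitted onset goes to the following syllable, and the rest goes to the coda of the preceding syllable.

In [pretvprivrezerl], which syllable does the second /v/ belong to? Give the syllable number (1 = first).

3

Vowels present: e, i, e, e; each is a nucleus, giving 4 syllables.
σ1/σ2 boundary: /tvpr/ — longest licit onset from the right is /pr/, leaving /tv/ as coda.
σ2/σ3 boundary: /vr/ — entire cluster is a permitted onset → onset /vr/, coda ∅.
σ3/σ4 boundary: /z/ is a single consonant, so it becomes the next onset.
Syllabification: pretv.pri.vre.zerl.
The second /v/ is in the onset of syllable 3 (/vre/).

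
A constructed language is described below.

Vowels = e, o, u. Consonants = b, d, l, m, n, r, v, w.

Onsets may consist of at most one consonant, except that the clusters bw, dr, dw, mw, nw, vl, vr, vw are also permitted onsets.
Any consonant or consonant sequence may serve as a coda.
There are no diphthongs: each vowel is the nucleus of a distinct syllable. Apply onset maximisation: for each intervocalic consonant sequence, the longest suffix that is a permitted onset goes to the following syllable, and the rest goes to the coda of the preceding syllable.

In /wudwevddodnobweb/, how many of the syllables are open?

The vowels are u, e, o, o, e — 5 nuclei, so 5 syllables.
σ1/σ2 boundary: cluster /dw/ — /dw/ is itself a permitted onset, so the whole cluster goes right; preceding coda = ∅.
σ2/σ3 boundary: /vdd/ — longest licit onset from the right is /d/, leaving /vd/ as coda.
σ3/σ4 boundary: /dn/ splits as /d/ + /n/ (/n/ is the longest suffix that is a licit onset).
σ4/σ5 boundary: /bw/ is a licit onset in full, so it all attaches to the next syllable.
Result: wu.dwevd.dod.no.bweb.
Classifying each syllable: /wu/ (open), /dwevd/ (closed), /dod/ (closed), /no/ (open), /bweb/ (closed).
Open syllables: 2.

2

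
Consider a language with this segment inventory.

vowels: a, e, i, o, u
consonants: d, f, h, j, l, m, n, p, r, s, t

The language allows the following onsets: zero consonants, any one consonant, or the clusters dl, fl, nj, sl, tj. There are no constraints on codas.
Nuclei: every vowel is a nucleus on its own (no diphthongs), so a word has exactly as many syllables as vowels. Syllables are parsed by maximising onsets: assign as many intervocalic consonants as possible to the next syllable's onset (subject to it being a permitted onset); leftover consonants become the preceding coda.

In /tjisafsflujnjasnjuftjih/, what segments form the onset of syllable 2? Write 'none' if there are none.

s

Vowels present: i, a, u, a, u, i; each is a nucleus, giving 6 syllables.
σ1/σ2 boundary: /s/ is a single consonant, so it becomes the next onset.
σ2/σ3 boundary: /fsfl/ splits as /fs/ + /fl/ (/fl/ is the longest suffix that is a licit onset).
σ3/σ4 boundary: cluster /jnj/ — the longest permitted-onset suffix is /nj/; onset = /nj/, preceding coda = /j/.
σ4/σ5 boundary: /snj/; trying suffixes from longest down, /nj/ is the first permitted one, so coda /s/ | onset /nj/.
σ5/σ6 boundary: cluster /ftj/ — the longest permitted-onset suffix is /tj/; onset = /tj/, preceding coda = /f/.
Putting it together: tji.safs.fluj.njas.njuf.tjih.
Syllable 2 is /safs/: onset /s/, nucleus /a/, coda /fs/.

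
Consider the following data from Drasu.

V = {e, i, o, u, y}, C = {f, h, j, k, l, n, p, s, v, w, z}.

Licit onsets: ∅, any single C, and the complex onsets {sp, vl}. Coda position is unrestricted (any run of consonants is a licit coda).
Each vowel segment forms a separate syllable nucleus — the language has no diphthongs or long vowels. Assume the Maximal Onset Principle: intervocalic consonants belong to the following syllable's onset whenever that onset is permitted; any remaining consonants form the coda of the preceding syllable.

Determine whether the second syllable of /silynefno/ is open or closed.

The vowels are i, y, e, o — 4 nuclei, so 4 syllables.
Between /i/ (V1) and /y/ (V2): /l/ is a single consonant, so it becomes the next onset.
Between /y/ (V2) and /e/ (V3): /n/ is a single consonant, so it becomes the next onset.
Between /e/ (V3) and /o/ (V4): /fn/ splits as /f/ + /n/ (/n/ is the longest suffix that is a licit onset).
So the parse is si.ly.nef.no.
Syllable 2 is /ly/; it ends in its nucleus with no coda, so it is open.

open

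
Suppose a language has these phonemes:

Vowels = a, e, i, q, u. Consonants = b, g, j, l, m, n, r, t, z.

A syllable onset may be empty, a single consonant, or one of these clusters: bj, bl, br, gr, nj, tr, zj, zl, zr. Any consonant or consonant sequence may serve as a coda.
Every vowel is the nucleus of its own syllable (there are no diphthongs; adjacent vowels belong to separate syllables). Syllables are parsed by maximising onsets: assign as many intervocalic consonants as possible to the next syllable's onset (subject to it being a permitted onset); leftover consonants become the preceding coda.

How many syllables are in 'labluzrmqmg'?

3

Nuclei (vowels): a, u, q → 3 syllables.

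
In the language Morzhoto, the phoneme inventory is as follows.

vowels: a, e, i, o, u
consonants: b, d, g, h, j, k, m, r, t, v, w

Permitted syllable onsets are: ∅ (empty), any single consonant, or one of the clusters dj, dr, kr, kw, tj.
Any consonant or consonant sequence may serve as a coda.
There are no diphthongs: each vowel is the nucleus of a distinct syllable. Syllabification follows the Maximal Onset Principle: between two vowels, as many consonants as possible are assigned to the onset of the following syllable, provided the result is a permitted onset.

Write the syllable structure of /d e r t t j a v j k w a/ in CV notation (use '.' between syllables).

Vowels present: e, a, a; each is a nucleus, giving 3 syllables.
/e…a/ gap (V1→V2): cluster /rttj/ — the longest permitted-onset suffix is /tj/; onset = /tj/, preceding coda = /rt/.
/a…a/ gap (V2→V3): cluster /vjkw/ — the longest permitted-onset suffix is /kw/; onset = /kw/, preceding coda = /vj/.
Result: dert.tjavj.kwa.
Mapping each syllable to C/V: /dert/ → CVCC, /tjavj/ → CCVCC, /kwa/ → CCV.

CVCC.CCVCC.CCV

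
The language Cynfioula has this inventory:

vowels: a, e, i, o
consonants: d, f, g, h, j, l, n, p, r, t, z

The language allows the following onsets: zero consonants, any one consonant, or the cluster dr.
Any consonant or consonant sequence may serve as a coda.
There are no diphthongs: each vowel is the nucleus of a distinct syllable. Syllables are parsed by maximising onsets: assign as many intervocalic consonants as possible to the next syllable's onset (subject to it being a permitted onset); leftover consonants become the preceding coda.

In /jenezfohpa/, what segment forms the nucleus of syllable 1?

e

The vowels are e, e, o, a — 4 nuclei, so 4 syllables.
The first nucleus (vowel 1 from the left) is /e/.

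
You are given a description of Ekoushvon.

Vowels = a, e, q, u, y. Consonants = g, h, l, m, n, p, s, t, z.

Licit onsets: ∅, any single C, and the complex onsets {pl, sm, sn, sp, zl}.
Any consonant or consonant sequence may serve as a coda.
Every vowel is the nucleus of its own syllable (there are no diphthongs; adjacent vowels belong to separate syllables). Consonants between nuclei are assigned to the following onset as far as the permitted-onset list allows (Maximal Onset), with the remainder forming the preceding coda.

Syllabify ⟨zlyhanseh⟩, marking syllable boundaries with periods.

Vowels present: y, a, e; each is a nucleus, giving 3 syllables.
/y…a/ gap (V1→V2): /h/ → onset of the next syllable (single consonants are always licit onsets).
/a…e/ gap (V2→V3): /ns/ — longest licit onset from the right is /s/, leaving /n/ as coda.

zly.han.seh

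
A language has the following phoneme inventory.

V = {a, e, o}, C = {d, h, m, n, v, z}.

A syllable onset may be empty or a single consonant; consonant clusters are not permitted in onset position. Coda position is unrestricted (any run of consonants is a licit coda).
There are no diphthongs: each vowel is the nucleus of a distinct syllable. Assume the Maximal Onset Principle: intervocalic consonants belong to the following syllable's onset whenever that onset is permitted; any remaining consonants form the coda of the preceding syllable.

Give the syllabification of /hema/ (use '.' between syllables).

Nuclei (vowels): e, a → 2 syllables.
σ1/σ2 boundary: just /m/ — single C goes to the following onset.

he.ma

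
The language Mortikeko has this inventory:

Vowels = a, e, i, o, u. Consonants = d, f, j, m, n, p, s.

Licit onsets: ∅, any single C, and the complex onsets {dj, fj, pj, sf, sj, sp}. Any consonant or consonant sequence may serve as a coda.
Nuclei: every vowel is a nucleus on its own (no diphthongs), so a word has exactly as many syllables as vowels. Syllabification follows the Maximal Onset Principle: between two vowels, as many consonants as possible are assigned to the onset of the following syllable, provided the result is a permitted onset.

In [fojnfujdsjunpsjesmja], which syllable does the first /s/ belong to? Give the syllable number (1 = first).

Nuclei (vowels): o, u, u, e, a → 5 syllables.
σ1/σ2 boundary: cluster /jnf/ — the longest permitted-onset suffix is /f/; onset = /f/, preceding coda = /jn/.
σ2/σ3 boundary: /jdsj/; trying suffixes from longest down, /sj/ is the first permitted one, so coda /jd/ | onset /sj/.
σ3/σ4 boundary: cluster /npsj/ — the longest permitted-onset suffix is /sj/; onset = /sj/, preceding coda = /np/.
σ4/σ5 boundary: /smj/; trying suffixes from longest down, /j/ is the first permitted one, so coda /sm/ | onset /j/.
Putting it together: fojn.fujd.sjunp.sjesm.ja.
The first /s/ is in the onset of syllable 3 (/sjunp/).

3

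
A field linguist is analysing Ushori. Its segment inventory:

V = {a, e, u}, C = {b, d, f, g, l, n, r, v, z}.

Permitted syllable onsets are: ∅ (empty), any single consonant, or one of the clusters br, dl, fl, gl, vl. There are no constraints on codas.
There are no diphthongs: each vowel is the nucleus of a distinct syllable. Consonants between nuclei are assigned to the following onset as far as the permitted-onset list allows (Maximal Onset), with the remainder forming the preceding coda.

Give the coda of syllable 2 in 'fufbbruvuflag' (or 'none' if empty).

none

Nuclei (vowels): u, u, u, a → 4 syllables.
Between /u/ (V1) and /u/ (V2): cluster /fbbr/ — the longest permitted-onset suffix is /br/; onset = /br/, preceding coda = /fb/.
Between /u/ (V2) and /u/ (V3): /v/ → onset of the next syllable (single consonants are always licit onsets).
Between /u/ (V3) and /a/ (V4): cluster /fl/ — /fl/ is itself a permitted onset, so the whole cluster goes right; preceding coda = ∅.
Result: fufb.bru.vu.flag.
Syllable 2 is /bru/: onset /br/, nucleus /u/, coda ∅.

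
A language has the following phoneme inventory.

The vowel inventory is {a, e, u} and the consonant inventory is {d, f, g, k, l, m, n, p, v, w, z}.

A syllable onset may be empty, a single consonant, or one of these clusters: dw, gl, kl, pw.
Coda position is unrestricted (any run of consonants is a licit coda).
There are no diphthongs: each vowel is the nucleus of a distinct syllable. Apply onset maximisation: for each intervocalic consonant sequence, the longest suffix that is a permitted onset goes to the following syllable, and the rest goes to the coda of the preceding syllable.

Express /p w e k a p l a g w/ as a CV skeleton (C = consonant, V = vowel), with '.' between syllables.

Vowels present: e, a, a; each is a nucleus, giving 3 syllables.
σ1/σ2 boundary: just /k/ — single C goes to the following onset.
σ2/σ3 boundary: /pl/ splits as /p/ + /l/ (/l/ is the longest suffix that is a licit onset).
Syllabification: pwe.kap.lagw.
Mapping each syllable to C/V: /pwe/ → CCV, /kap/ → CVC, /lagw/ → CVCC.

CCV.CVC.CVCC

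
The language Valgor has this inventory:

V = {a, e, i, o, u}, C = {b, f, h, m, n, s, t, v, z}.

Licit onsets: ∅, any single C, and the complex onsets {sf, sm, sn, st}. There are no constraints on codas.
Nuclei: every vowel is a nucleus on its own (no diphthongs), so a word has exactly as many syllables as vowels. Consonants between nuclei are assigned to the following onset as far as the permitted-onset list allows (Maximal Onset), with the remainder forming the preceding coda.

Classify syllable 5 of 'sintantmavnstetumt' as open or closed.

closed

Vowels present: i, a, a, e, u; each is a nucleus, giving 5 syllables.
σ1/σ2 boundary: /nt/ splits as /n/ + /t/ (/t/ is the longest suffix that is a licit onset).
σ2/σ3 boundary: /ntm/; trying suffixes from longest down, /m/ is the first permitted one, so coda /nt/ | onset /m/.
σ3/σ4 boundary: /vnst/ — longest licit onset from the right is /st/, leaving /vn/ as coda.
σ4/σ5 boundary: /t/ → onset of the next syllable (single consonants are always licit onsets).
Putting it together: sin.tant.mavn.ste.tumt.
Syllable 5 is /tumt/ with coda /mt/, so it is closed.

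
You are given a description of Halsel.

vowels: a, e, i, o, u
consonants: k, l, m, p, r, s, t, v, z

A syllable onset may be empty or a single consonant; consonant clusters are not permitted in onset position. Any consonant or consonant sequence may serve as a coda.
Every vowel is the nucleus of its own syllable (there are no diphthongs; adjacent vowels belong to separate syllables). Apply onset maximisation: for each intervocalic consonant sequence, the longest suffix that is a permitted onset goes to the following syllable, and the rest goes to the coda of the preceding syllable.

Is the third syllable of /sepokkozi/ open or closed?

open

Vowels present: e, o, o, i; each is a nucleus, giving 4 syllables.
σ1/σ2 boundary: just /p/ — single C goes to the following onset.
σ2/σ3 boundary: /kk/ splits as /k/ + /k/ (/k/ is the longest suffix that is a licit onset).
σ3/σ4 boundary: /z/ is a single consonant, so it becomes the next onset.
So the parse is se.pok.ko.zi.
Syllable 3 is /ko/; it ends in its nucleus with no coda, so it is open.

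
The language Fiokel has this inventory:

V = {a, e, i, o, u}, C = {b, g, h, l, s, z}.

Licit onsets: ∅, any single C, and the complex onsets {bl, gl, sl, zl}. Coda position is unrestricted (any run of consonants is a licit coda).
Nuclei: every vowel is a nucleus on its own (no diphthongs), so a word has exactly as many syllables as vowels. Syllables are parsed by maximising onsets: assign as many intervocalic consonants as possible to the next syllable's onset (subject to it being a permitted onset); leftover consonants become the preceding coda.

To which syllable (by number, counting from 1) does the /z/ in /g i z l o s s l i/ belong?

Vowels present: i, o, i; each is a nucleus, giving 3 syllables.
Between /i/ (V1) and /o/ (V2): cluster /zl/ — /zl/ is itself a permitted onset, so the whole cluster goes right; preceding coda = ∅.
Between /o/ (V2) and /i/ (V3): /ssl/ — longest licit onset from the right is /sl/, leaving /s/ as coda.
Result: gi.zlos.sli.
The /z/ is in the onset of syllable 2 (/zlos/).

2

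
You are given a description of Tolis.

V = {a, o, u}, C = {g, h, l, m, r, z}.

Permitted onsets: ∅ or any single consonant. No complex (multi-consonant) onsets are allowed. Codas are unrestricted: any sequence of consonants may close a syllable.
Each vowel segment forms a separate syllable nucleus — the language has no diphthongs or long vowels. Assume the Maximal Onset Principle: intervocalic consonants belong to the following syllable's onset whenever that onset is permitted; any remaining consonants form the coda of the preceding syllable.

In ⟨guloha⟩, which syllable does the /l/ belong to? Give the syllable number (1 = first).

2

Vowels present: u, o, a; each is a nucleus, giving 3 syllables.
V1 /u/ – V2 /o/: /l/ → onset of the next syllable (single consonants are always licit onsets).
V2 /o/ – V3 /a/: /h/ → onset of the next syllable (single consonants are always licit onsets).
Result: gu.lo.ha.
The /l/ is in the onset of syllable 2 (/lo/).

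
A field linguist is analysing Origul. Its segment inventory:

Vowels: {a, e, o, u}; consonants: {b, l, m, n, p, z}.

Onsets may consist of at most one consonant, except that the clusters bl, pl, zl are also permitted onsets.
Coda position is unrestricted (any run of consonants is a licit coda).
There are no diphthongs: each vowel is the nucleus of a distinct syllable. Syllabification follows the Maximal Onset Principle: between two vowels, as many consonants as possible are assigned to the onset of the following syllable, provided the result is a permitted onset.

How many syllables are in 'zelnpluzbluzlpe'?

Vowels present: e, u, u, e; each is a nucleus, giving 4 syllables.

4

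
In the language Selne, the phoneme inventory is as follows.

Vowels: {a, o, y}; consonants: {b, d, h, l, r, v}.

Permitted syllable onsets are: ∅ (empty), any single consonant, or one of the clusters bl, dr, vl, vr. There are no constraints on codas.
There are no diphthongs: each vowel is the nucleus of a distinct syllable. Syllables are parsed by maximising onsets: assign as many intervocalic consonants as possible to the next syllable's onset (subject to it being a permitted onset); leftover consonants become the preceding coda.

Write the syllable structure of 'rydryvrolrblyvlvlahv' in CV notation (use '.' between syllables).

CV.CCV.CCVCC.CCVCC.CCVCC

Vowels present: y, y, o, y, a; each is a nucleus, giving 5 syllables.
/y…y/ gap (V1→V2): /dr/ is a licit onset in full, so it all attaches to the next syllable.
/y…o/ gap (V2→V3): cluster /vr/ — /vr/ is itself a permitted onset, so the whole cluster goes right; preceding coda = ∅.
/o…y/ gap (V3→V4): cluster /lrbl/ — the longest permitted-onset suffix is /bl/; onset = /bl/, preceding coda = /lr/.
/y…a/ gap (V4→V5): /vlvl/; trying suffixes from longest down, /vl/ is the first permitted one, so coda /vl/ | onset /vl/.
Putting it together: ry.dry.vrolr.blyvl.vlahv.
Mapping each syllable to C/V: /ry/ → CV, /dry/ → CCV, /vrolr/ → CCVCC, /blyvl/ → CCVCC, /vlahv/ → CCVCC.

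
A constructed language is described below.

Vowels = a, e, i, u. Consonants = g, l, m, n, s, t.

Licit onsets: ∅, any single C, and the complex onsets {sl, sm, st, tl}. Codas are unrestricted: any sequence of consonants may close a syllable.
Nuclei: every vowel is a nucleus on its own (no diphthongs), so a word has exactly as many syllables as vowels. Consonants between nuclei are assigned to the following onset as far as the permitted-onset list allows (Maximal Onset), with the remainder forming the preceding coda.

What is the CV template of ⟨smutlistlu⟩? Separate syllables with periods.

CCV.CCVC.CCV

Nuclei (vowels): u, i, u → 3 syllables.
σ1/σ2 boundary: cluster /tl/ — /tl/ is itself a permitted onset, so the whole cluster goes right; preceding coda = ∅.
σ2/σ3 boundary: /stl/ splits as /s/ + /tl/ (/tl/ is the longest suffix that is a licit onset).
So the parse is smu.tlis.tlu.
Mapping each syllable to C/V: /smu/ → CCV, /tlis/ → CCVC, /tlu/ → CCV.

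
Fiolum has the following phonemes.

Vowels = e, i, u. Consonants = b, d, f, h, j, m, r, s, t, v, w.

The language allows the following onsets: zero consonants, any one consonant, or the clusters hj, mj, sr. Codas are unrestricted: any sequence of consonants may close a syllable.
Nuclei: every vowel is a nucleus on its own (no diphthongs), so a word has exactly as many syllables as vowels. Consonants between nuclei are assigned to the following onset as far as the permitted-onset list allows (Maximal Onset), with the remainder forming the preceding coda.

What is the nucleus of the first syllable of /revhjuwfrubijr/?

e

The vowels are e, u, u, i — 4 nuclei, so 4 syllables.
The first nucleus (vowel 1 from the left) is /e/.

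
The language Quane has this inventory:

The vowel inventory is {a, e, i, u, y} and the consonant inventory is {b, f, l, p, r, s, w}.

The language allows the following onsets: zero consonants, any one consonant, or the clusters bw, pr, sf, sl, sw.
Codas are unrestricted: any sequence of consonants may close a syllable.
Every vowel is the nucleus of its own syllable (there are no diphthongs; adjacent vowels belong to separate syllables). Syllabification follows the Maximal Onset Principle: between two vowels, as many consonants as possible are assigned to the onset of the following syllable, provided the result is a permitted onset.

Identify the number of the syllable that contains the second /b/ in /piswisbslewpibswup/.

The vowels are i, i, e, i, u — 5 nuclei, so 5 syllables.
Between /i/ (V1) and /i/ (V2): /sw/ is a licit onset in full, so it all attaches to the next syllable.
Between /i/ (V2) and /e/ (V3): cluster /sbsl/ — the longest permitted-onset suffix is /sl/; onset = /sl/, preceding coda = /sb/.
Between /e/ (V3) and /i/ (V4): /wp/ splits as /w/ + /p/ (/p/ is the longest suffix that is a licit onset).
Between /i/ (V4) and /u/ (V5): /bsw/ — longest licit onset from the right is /sw/, leaving /b/ as coda.
Putting it together: pi.swisb.slew.pib.swup.
The second /b/ is in the coda of syllable 4 (/pib/).

4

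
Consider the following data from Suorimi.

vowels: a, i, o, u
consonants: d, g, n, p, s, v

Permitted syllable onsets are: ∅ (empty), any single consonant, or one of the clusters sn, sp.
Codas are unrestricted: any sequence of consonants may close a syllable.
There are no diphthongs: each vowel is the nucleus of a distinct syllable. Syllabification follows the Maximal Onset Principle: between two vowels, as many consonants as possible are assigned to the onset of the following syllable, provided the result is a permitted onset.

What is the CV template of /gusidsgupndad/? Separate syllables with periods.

CV.CVCC.CVCC.CVC

Nuclei (vowels): u, i, u, a → 4 syllables.
V1 /u/ – V2 /i/: /s/ → onset of the next syllable (single consonants are always licit onsets).
V2 /i/ – V3 /u/: /dsg/ — longest licit onset from the right is /g/, leaving /ds/ as coda.
V3 /u/ – V4 /a/: cluster /pnd/ — the longest permitted-onset suffix is /d/; onset = /d/, preceding coda = /pn/.
Syllabification: gu.sids.gupn.dad.
Mapping each syllable to C/V: /gu/ → CV, /sids/ → CVCC, /gupn/ → CVCC, /dad/ → CVC.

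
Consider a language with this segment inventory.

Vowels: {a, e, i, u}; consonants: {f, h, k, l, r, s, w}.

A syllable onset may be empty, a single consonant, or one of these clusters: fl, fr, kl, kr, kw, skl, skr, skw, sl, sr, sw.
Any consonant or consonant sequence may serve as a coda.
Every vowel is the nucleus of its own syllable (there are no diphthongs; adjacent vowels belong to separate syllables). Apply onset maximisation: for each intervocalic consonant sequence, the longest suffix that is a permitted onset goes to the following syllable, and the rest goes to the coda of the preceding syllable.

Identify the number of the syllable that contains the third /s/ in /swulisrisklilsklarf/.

4

Nuclei (vowels): u, i, i, i, a → 5 syllables.
σ1/σ2 boundary: just /l/ — single C goes to the following onset.
σ2/σ3 boundary: /sr/ is a licit onset in full, so it all attaches to the next syllable.
σ3/σ4 boundary: /skl/ — entire cluster is a permitted onset → onset /skl/, coda ∅.
σ4/σ5 boundary: cluster /lskl/ — the longest permitted-onset suffix is /skl/; onset = /skl/, preceding coda = /l/.
So the parse is swu.li.sri.sklil.sklarf.
The third /s/ is in the onset of syllable 4 (/sklil/).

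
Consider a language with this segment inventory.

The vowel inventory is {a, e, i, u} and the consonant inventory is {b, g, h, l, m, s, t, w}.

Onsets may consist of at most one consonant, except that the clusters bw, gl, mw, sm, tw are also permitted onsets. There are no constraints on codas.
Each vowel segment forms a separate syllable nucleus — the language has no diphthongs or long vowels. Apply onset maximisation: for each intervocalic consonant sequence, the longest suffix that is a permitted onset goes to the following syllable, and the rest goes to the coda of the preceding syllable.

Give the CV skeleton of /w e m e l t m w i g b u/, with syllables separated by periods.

CV.CVCC.CCVC.CV

Nuclei (vowels): e, e, i, u → 4 syllables.
/e…e/ gap (V1→V2): /m/ → onset of the next syllable (single consonants are always licit onsets).
/e…i/ gap (V2→V3): /ltmw/ — longest licit onset from the right is /mw/, leaving /lt/ as coda.
/i…u/ gap (V3→V4): /gb/; trying suffixes from longest down, /b/ is the first permitted one, so coda /g/ | onset /b/.
Result: we.melt.mwig.bu.
Mapping each syllable to C/V: /we/ → CV, /melt/ → CVCC, /mwig/ → CCVC, /bu/ → CV.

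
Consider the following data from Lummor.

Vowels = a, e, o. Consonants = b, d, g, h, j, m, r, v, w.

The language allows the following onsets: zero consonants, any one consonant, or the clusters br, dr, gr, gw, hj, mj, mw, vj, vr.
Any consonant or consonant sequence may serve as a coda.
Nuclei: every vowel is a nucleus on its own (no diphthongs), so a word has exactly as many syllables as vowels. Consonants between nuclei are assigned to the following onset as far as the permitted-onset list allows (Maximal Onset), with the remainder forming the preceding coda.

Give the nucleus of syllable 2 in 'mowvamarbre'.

a

Vowels present: o, a, a, e; each is a nucleus, giving 4 syllables.
The second nucleus (vowel 2 from the left) is /a/.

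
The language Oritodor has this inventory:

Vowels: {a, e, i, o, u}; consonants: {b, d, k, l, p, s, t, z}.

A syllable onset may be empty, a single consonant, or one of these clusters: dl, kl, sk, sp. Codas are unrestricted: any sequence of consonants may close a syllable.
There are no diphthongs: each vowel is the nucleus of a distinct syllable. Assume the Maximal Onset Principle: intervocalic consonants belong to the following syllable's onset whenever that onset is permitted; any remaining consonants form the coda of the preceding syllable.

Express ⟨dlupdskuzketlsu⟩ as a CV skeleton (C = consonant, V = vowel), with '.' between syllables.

The vowels are u, u, e, u — 4 nuclei, so 4 syllables.
V1 /u/ – V2 /u/: /pdsk/ splits as /pd/ + /sk/ (/sk/ is the longest suffix that is a licit onset).
V2 /u/ – V3 /e/: cluster /zk/ — the longest permitted-onset suffix is /k/; onset = /k/, preceding coda = /z/.
V3 /e/ – V4 /u/: cluster /tls/ — the longest permitted-onset suffix is /s/; onset = /s/, preceding coda = /tl/.
So the parse is dlupd.skuz.ketl.su.
Mapping each syllable to C/V: /dlupd/ → CCVCC, /skuz/ → CCVC, /ketl/ → CVCC, /su/ → CV.

CCVCC.CCVC.CVCC.CV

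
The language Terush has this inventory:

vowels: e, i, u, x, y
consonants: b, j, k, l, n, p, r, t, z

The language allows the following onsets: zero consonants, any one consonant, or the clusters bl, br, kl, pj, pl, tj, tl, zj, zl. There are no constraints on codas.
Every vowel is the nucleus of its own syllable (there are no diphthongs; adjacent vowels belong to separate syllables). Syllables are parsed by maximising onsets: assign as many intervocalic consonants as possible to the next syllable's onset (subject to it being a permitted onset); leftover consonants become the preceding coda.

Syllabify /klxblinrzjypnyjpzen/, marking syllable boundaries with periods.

klx.blinr.zjyp.nyjp.zen

Vowels present: x, i, y, y, e; each is a nucleus, giving 5 syllables.
σ1/σ2 boundary: /bl/ — entire cluster is a permitted onset → onset /bl/, coda ∅.
σ2/σ3 boundary: /nrzj/ — longest licit onset from the right is /zj/, leaving /nr/ as coda.
σ3/σ4 boundary: /pn/; trying suffixes from longest down, /n/ is the first permitted one, so coda /p/ | onset /n/.
σ4/σ5 boundary: cluster /jpz/ — the longest permitted-onset suffix is /z/; onset = /z/, preceding coda = /jp/.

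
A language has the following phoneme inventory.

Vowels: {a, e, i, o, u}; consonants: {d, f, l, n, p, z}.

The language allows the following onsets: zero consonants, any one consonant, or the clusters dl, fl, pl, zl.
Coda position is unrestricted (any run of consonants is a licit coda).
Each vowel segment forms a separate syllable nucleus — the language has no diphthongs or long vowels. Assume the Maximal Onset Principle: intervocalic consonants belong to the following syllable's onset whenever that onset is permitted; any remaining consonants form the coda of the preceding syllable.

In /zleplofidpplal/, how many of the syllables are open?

Vowels present: e, o, i, a; each is a nucleus, giving 4 syllables.
/e…o/ gap (V1→V2): /pl/ is a licit onset in full, so it all attaches to the next syllable.
/o…i/ gap (V2→V3): just /f/ — single C goes to the following onset.
/i…a/ gap (V3→V4): /dppl/ splits as /dp/ + /pl/ (/pl/ is the longest suffix that is a licit onset).
Putting it together: zle.plo.fidp.plal.
Classifying each syllable: /zle/ (open), /plo/ (open), /fidp/ (closed), /plal/ (closed).
Open syllables: 2.

2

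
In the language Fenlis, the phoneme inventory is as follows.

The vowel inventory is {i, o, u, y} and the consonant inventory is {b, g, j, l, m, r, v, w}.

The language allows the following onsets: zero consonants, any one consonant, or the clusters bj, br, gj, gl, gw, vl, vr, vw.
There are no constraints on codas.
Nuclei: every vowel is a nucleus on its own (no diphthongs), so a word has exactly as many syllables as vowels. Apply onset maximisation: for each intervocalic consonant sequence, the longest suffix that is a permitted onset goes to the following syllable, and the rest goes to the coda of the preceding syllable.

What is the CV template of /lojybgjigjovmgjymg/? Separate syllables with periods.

Vowels present: o, y, i, o, y; each is a nucleus, giving 5 syllables.
/o…y/ gap (V1→V2): /j/ is a single consonant, so it becomes the next onset.
/y…i/ gap (V2→V3): /bgj/ splits as /b/ + /gj/ (/gj/ is the longest suffix that is a licit onset).
/i…o/ gap (V3→V4): cluster /gj/ — /gj/ is itself a permitted onset, so the whole cluster goes right; preceding coda = ∅.
/o…y/ gap (V4→V5): cluster /vmgj/ — the longest permitted-onset suffix is /gj/; onset = /gj/, preceding coda = /vm/.
Result: lo.jyb.gji.gjovm.gjymg.
Mapping each syllable to C/V: /lo/ → CV, /jyb/ → CVC, /gji/ → CCV, /gjovm/ → CCVCC, /gjymg/ → CCVCC.

CV.CVC.CCV.CCVCC.CCVCC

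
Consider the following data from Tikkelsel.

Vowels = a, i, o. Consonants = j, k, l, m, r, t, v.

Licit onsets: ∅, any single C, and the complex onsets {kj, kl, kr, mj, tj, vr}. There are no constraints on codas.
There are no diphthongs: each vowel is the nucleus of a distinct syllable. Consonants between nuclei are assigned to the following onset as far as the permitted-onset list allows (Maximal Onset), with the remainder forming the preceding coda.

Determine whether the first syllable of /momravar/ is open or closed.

Vowels present: o, a, a; each is a nucleus, giving 3 syllables.
Between /o/ (V1) and /a/ (V2): /mr/ splits as /m/ + /r/ (/r/ is the longest suffix that is a licit onset).
Between /a/ (V2) and /a/ (V3): just /v/ — single C goes to the following onset.
So the parse is mom.ra.var.
Syllable 1 is /mom/ with coda /m/, so it is closed.

closed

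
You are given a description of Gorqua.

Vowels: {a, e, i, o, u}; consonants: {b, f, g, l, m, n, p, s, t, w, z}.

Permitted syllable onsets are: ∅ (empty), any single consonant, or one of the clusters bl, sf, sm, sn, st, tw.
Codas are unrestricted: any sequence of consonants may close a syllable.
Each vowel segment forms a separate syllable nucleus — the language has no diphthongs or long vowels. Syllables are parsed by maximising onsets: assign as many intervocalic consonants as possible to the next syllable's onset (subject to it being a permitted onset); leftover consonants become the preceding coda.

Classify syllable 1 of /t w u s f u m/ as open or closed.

open

Nuclei (vowels): u, u → 2 syllables.
σ1/σ2 boundary: cluster /sf/ — /sf/ is itself a permitted onset, so the whole cluster goes right; preceding coda = ∅.
Result: twu.sfum.
Syllable 1 is /twu/; it ends in its nucleus with no coda, so it is open.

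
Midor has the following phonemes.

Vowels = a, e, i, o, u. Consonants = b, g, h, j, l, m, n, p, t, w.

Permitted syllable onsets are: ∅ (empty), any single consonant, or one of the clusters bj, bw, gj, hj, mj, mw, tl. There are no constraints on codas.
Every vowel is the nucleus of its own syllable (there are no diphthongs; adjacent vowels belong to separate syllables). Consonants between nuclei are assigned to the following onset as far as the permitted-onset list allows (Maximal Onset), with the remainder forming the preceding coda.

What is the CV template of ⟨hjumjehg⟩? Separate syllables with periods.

The vowels are u, e — 2 nuclei, so 2 syllables.
Between /u/ (V1) and /e/ (V2): cluster /mj/ — /mj/ is itself a permitted onset, so the whole cluster goes right; preceding coda = ∅.
Putting it together: hju.mjehg.
Mapping each syllable to C/V: /hju/ → CCV, /mjehg/ → CCVCC.

CCV.CCVCC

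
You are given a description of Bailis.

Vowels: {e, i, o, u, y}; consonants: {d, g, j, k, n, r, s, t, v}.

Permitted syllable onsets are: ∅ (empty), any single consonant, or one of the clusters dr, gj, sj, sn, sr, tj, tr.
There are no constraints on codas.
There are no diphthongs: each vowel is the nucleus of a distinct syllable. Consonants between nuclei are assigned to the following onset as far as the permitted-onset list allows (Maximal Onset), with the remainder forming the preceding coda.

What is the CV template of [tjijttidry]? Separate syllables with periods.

CCVCC.CV.CCV

The vowels are i, i, y — 3 nuclei, so 3 syllables.
σ1/σ2 boundary: /jtt/; trying suffixes from longest down, /t/ is the first permitted one, so coda /jt/ | onset /t/.
σ2/σ3 boundary: cluster /dr/ — /dr/ is itself a permitted onset, so the whole cluster goes right; preceding coda = ∅.
So the parse is tjijt.ti.dry.
Mapping each syllable to C/V: /tjijt/ → CCVCC, /ti/ → CV, /dry/ → CCV.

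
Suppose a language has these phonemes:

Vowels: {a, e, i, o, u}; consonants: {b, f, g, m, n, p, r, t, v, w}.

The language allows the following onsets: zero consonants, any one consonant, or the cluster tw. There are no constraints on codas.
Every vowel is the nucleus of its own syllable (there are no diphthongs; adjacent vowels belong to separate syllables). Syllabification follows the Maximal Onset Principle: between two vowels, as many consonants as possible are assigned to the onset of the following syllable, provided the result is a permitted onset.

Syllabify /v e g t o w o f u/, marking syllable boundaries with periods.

The vowels are e, o, o, u — 4 nuclei, so 4 syllables.
σ1/σ2 boundary: /gt/ splits as /g/ + /t/ (/t/ is the longest suffix that is a licit onset).
σ2/σ3 boundary: /w/ is a single consonant, so it becomes the next onset.
σ3/σ4 boundary: /f/ is a single consonant, so it becomes the next onset.

veg.to.wo.fu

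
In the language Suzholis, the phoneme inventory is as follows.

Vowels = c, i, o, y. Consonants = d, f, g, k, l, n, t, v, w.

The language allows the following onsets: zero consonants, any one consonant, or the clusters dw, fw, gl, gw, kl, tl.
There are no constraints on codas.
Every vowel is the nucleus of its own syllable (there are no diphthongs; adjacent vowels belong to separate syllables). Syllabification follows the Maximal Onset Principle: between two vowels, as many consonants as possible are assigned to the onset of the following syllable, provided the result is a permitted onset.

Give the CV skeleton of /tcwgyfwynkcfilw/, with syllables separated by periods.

CVC.CV.CCVC.CV.CVCC

Nuclei (vowels): c, y, y, c, i → 5 syllables.
V1 /c/ – V2 /y/: /wg/; trying suffixes from longest down, /g/ is the first permitted one, so coda /w/ | onset /g/.
V2 /y/ – V3 /y/: /fw/ — entire cluster is a permitted onset → onset /fw/, coda ∅.
V3 /y/ – V4 /c/: cluster /nk/ — the longest permitted-onset suffix is /k/; onset = /k/, preceding coda = /n/.
V4 /c/ – V5 /i/: /f/ → onset of the next syllable (single consonants are always licit onsets).
Result: tcw.gy.fwyn.kc.filw.
Mapping each syllable to C/V: /tcw/ → CVC, /gy/ → CV, /fwyn/ → CCVC, /kc/ → CV, /filw/ → CVCC.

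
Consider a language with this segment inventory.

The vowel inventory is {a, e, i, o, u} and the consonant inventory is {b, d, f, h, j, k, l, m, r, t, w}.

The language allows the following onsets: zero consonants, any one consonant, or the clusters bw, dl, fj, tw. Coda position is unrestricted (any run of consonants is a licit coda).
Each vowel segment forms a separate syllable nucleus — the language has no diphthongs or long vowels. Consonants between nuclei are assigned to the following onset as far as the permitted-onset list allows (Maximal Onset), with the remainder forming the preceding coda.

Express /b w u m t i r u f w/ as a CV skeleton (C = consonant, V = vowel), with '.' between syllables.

Vowels present: u, i, u; each is a nucleus, giving 3 syllables.
V1 /u/ – V2 /i/: cluster /mt/ — the longest permitted-onset suffix is /t/; onset = /t/, preceding coda = /m/.
V2 /i/ – V3 /u/: /r/ → onset of the next syllable (single consonants are always licit onsets).
Putting it together: bwum.ti.rufw.
Mapping each syllable to C/V: /bwum/ → CCVC, /ti/ → CV, /rufw/ → CVCC.

CCVC.CV.CVCC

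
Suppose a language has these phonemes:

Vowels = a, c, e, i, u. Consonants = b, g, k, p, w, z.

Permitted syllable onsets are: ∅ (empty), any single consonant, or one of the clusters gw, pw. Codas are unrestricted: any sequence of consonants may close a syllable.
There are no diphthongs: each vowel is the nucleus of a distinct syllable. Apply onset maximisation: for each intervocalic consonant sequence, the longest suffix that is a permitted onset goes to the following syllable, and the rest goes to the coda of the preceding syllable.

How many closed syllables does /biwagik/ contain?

1

The vowels are i, a, i — 3 nuclei, so 3 syllables.
V1 /i/ – V2 /a/: just /w/ — single C goes to the following onset.
V2 /a/ – V3 /i/: /g/ is a single consonant, so it becomes the next onset.
Putting it together: bi.wa.gik.
Classifying each syllable: /bi/ (open), /wa/ (open), /gik/ (closed).
Closed syllables: 1.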